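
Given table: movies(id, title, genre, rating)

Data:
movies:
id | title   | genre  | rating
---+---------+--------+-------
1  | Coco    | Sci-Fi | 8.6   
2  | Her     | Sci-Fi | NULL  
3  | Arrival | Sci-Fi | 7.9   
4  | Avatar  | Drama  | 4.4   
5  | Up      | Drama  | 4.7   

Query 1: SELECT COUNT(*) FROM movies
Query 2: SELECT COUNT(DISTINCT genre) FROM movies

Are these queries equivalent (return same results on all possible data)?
No, not equivalent

Query 1 returns: [(5,)]
Query 2 returns: [(2,)]

Reason: COUNT(*) counts rows, COUNT(DISTINCT genre) counts unique genres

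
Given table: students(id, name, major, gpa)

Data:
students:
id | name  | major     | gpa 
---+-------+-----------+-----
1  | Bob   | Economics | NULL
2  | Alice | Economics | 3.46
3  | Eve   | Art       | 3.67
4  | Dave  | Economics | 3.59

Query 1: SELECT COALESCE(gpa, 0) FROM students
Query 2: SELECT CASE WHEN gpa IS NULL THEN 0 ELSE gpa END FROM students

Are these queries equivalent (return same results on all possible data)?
Yes, equivalent

Both queries return: [(0,), (3.46,), (3.59,), (3.67,)]

Reason: COALESCE vs CASE for NULL handling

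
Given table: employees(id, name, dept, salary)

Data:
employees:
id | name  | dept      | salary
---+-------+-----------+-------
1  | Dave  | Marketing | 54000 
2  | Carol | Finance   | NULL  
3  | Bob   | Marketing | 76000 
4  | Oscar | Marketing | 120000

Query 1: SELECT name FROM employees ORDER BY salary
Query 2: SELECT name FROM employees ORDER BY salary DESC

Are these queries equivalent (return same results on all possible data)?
No, not equivalent

Query 1 returns: [('Carol',), ('Dave',), ('Bob',), ('Oscar',)]
Query 2 returns: [('Oscar',), ('Bob',), ('Dave',), ('Carol',)]

Reason: ASC vs DESC gives opposite ordering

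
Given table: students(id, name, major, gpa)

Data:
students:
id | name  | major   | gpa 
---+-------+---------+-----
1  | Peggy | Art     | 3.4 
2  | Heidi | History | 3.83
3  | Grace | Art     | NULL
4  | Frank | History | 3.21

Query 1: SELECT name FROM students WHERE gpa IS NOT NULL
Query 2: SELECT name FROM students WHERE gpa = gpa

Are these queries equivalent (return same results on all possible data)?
Yes, equivalent

Both queries return: [('Frank',), ('Heidi',), ('Peggy',)]

Reason: IS NOT NULL vs self-equality (both exclude NULLs)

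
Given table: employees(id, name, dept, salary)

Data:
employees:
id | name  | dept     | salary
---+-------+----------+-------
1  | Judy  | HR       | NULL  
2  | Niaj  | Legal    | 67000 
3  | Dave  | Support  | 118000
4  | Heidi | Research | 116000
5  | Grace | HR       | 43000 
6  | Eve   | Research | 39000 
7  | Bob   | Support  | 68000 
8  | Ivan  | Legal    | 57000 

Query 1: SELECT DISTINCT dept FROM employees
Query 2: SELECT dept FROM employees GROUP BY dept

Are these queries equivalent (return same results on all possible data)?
Yes, equivalent

Both queries return: [('HR',), ('Legal',), ('Research',), ('Support',)]

Reason: Both get unique depts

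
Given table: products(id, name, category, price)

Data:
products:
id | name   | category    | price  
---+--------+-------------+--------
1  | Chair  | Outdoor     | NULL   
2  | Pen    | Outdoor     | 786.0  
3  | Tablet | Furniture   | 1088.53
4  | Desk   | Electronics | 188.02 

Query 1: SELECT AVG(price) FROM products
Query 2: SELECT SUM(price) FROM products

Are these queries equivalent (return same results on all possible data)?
No, not equivalent

Query 1 returns: [(687.5166666666668,)]
Query 2 returns: [(2062.55,)]

Reason: AVG vs SUM give different aggregate values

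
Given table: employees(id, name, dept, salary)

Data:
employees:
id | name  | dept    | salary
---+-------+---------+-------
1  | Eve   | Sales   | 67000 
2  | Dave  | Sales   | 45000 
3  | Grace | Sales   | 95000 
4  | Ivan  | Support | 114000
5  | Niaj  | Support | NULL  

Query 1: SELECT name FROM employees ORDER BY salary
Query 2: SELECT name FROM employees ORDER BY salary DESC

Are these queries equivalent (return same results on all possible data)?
No, not equivalent

Query 1 returns: [('Niaj',), ('Dave',), ('Eve',), ('Grace',), ('Ivan',)]
Query 2 returns: [('Ivan',), ('Grace',), ('Eve',), ('Dave',), ('Niaj',)]

Reason: ASC vs DESC gives opposite ordering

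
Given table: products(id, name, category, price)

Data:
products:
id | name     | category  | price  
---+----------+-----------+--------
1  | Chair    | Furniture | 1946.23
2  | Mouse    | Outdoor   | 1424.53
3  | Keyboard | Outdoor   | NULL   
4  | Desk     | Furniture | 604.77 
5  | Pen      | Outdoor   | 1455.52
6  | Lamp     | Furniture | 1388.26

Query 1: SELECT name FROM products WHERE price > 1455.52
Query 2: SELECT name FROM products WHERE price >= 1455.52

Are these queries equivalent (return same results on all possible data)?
No, not equivalent

Query 1 returns: [('Chair',)]
Query 2 returns: [('Chair',), ('Pen',)]

Reason: > vs >= gives different results when price = 1455.52 exists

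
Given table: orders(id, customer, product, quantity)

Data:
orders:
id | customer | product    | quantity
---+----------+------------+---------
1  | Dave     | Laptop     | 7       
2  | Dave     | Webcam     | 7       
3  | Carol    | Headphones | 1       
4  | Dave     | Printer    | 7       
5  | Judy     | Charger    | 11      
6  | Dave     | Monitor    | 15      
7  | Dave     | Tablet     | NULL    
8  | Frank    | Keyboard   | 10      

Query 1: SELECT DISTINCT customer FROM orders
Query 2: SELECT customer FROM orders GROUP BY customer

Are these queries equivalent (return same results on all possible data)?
Yes, equivalent

Both queries return: [('Carol',), ('Dave',), ('Frank',), ('Judy',)]

Reason: Both get unique customers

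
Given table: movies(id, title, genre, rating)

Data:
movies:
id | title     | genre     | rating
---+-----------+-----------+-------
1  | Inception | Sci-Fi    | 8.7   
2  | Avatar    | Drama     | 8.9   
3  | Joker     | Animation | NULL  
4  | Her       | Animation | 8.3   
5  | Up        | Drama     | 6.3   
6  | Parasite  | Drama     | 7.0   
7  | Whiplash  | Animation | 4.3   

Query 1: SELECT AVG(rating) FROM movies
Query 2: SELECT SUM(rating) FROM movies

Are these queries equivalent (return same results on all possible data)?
No, not equivalent

Query 1 returns: [(7.25,)]
Query 2 returns: [(43.5,)]

Reason: AVG vs SUM give different aggregate values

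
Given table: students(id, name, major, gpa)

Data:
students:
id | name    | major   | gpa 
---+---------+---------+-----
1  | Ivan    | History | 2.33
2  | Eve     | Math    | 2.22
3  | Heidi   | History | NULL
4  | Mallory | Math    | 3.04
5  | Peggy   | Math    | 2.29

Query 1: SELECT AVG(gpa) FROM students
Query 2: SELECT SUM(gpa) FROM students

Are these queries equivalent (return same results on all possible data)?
No, not equivalent

Query 1 returns: [(2.47,)]
Query 2 returns: [(9.88,)]

Reason: AVG vs SUM give different aggregate values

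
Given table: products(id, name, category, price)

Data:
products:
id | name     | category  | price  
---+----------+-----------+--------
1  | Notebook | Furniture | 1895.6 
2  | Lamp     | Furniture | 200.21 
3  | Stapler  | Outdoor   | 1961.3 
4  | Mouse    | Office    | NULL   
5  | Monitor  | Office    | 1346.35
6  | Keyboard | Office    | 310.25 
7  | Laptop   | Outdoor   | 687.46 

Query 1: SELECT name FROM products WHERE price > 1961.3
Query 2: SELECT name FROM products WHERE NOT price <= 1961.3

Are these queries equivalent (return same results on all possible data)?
Yes, equivalent

Both queries return: []

Reason: Both filter price > 1961.3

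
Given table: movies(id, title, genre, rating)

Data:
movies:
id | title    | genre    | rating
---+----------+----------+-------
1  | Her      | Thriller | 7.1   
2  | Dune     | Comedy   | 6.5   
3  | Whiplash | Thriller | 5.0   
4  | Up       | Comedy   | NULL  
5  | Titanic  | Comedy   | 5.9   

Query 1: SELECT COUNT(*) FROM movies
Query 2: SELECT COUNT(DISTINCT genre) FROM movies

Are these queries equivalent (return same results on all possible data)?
No, not equivalent

Query 1 returns: [(5,)]
Query 2 returns: [(2,)]

Reason: COUNT(*) counts rows, COUNT(DISTINCT genre) counts unique genres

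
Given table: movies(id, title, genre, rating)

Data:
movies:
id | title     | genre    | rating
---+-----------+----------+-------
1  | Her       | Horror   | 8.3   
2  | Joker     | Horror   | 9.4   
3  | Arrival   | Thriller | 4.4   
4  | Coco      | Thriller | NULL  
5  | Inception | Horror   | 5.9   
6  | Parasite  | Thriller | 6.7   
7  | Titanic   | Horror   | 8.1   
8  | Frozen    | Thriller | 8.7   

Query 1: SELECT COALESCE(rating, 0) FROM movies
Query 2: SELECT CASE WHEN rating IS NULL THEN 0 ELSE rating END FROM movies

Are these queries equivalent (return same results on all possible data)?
Yes, equivalent

Both queries return: [(0,), (4.4,), (5.9,), (6.7,), (8.1,), (8.3,), (8.7,), (9.4,)]

Reason: COALESCE vs CASE for NULL handling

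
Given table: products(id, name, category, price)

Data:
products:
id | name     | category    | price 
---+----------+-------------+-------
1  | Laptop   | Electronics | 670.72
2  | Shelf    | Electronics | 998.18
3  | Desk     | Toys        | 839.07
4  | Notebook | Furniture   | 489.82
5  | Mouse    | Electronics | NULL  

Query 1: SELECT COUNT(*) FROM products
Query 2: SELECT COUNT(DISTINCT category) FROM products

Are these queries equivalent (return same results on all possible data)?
No, not equivalent

Query 1 returns: [(5,)]
Query 2 returns: [(3,)]

Reason: COUNT(*) counts rows, COUNT(DISTINCT category) counts unique categorys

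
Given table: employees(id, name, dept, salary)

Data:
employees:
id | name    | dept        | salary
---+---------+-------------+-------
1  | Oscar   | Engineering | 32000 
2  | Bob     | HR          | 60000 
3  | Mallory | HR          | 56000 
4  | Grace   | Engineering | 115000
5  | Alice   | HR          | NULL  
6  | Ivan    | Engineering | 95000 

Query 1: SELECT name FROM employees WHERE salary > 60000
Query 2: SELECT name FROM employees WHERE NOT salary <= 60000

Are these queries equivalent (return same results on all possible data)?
Yes, equivalent

Both queries return: [('Grace',), ('Ivan',)]

Reason: Both filter salary > 60000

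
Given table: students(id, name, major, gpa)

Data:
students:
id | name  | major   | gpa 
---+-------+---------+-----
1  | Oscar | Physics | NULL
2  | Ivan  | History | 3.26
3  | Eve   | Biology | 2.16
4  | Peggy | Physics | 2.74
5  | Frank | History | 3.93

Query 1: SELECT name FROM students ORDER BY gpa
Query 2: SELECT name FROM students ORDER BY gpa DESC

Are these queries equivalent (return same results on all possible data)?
No, not equivalent

Query 1 returns: [('Oscar',), ('Eve',), ('Peggy',), ('Ivan',), ('Frank',)]
Query 2 returns: [('Frank',), ('Ivan',), ('Peggy',), ('Eve',), ('Oscar',)]

Reason: ASC vs DESC gives opposite ordering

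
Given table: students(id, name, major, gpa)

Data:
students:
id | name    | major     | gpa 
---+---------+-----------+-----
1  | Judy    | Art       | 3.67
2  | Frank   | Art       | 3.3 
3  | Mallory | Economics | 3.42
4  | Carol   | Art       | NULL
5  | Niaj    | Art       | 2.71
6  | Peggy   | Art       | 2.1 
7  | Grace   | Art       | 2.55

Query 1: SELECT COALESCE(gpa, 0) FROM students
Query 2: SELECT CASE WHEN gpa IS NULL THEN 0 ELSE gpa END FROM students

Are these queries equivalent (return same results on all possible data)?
Yes, equivalent

Both queries return: [(0,), (2.1,), (2.55,), (2.71,), (3.3,), (3.42,), (3.67,)]

Reason: COALESCE vs CASE for NULL handling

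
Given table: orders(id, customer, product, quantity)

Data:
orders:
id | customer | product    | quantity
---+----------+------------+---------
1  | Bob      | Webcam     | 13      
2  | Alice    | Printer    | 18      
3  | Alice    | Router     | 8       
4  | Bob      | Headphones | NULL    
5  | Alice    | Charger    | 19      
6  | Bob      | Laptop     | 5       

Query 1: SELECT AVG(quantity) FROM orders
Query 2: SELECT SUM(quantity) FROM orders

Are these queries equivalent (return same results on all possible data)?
No, not equivalent

Query 1 returns: [(12.6,)]
Query 2 returns: [(63,)]

Reason: AVG vs SUM give different aggregate values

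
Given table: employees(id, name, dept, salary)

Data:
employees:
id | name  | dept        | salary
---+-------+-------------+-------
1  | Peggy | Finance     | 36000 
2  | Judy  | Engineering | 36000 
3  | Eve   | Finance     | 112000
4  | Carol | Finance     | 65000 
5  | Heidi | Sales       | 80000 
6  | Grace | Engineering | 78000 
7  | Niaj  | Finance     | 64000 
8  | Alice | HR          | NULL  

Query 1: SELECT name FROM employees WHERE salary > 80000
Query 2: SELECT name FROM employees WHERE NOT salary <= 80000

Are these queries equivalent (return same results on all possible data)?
Yes, equivalent

Both queries return: [('Eve',)]

Reason: Both filter salary > 80000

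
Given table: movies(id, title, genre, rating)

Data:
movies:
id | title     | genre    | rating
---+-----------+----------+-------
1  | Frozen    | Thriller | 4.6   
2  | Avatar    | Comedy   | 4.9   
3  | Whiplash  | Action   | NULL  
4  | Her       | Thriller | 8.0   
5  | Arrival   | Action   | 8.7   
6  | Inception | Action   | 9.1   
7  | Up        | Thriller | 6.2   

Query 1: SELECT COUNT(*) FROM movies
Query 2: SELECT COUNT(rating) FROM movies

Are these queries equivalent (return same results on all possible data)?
No, not equivalent

Query 1 returns: [(7,)]
Query 2 returns: [(6,)]

Reason: COUNT(*) includes NULLs, COUNT(column) excludes them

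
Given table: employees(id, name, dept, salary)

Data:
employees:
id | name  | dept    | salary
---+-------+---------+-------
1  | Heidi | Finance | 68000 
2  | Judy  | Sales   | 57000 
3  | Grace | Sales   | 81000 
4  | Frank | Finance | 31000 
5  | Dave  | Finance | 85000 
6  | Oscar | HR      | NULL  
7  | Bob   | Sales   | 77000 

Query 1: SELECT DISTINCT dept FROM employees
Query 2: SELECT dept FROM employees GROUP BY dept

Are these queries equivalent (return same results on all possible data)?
Yes, equivalent

Both queries return: [('Finance',), ('HR',), ('Sales',)]

Reason: Both get unique depts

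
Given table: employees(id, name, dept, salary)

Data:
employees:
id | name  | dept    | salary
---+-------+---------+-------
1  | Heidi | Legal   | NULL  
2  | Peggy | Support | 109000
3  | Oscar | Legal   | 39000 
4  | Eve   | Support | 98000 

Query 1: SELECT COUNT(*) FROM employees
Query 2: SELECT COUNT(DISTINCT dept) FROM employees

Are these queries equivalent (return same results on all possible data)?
No, not equivalent

Query 1 returns: [(4,)]
Query 2 returns: [(2,)]

Reason: COUNT(*) counts rows, COUNT(DISTINCT dept) counts unique depts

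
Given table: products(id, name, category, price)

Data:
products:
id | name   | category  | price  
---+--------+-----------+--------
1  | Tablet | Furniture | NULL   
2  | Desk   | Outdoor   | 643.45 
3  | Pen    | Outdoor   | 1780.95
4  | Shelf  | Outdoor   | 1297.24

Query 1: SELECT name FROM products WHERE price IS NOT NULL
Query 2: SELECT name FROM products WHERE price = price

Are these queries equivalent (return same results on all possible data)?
Yes, equivalent

Both queries return: [('Desk',), ('Pen',), ('Shelf',)]

Reason: IS NOT NULL vs self-equality (both exclude NULLs)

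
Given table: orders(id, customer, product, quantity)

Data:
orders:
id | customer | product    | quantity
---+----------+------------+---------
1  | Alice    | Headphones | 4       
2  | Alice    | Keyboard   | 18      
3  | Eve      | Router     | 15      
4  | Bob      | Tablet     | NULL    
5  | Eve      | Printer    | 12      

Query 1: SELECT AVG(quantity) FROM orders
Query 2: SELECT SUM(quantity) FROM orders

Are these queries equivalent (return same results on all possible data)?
No, not equivalent

Query 1 returns: [(12.25,)]
Query 2 returns: [(49,)]

Reason: AVG vs SUM give different aggregate values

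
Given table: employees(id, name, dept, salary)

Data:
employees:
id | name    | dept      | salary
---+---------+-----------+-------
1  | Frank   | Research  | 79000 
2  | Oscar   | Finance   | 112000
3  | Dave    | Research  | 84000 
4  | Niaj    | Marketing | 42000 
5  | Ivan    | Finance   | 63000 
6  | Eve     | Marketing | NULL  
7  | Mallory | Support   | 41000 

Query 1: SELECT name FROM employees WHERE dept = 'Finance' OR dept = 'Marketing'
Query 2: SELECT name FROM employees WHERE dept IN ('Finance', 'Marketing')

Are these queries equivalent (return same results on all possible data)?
Yes, equivalent

Both queries return: [('Eve',), ('Ivan',), ('Niaj',), ('Oscar',)]

Reason: OR vs IN are equivalent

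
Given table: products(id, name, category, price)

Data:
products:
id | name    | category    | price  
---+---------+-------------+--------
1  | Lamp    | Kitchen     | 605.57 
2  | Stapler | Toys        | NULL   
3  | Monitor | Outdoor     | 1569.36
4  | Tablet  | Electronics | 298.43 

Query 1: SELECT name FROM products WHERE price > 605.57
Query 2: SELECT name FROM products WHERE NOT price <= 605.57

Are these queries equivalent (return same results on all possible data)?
Yes, equivalent

Both queries return: [('Monitor',)]

Reason: Both filter price > 605.57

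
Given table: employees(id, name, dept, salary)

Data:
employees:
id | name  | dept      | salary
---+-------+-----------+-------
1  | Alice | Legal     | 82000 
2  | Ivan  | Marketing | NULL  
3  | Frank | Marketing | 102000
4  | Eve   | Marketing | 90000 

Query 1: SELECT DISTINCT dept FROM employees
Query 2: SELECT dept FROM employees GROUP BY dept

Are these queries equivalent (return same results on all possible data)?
Yes, equivalent

Both queries return: [('Legal',), ('Marketing',)]

Reason: Both get unique depts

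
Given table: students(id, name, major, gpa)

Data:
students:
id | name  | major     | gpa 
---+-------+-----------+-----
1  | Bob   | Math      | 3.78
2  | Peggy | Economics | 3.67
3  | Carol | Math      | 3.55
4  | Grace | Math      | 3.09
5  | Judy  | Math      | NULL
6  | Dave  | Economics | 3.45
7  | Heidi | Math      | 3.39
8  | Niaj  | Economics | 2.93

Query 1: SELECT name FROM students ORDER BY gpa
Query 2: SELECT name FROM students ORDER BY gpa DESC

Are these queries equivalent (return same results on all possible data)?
No, not equivalent

Query 1 returns: [('Judy',), ('Niaj',), ('Grace',), ('Heidi',), ('Dave',), ('Carol',), ('Peggy',), ('Bob',)]
Query 2 returns: [('Bob',), ('Peggy',), ('Carol',), ('Dave',), ('Heidi',), ('Grace',), ('Niaj',), ('Judy',)]

Reason: ASC vs DESC gives opposite ordering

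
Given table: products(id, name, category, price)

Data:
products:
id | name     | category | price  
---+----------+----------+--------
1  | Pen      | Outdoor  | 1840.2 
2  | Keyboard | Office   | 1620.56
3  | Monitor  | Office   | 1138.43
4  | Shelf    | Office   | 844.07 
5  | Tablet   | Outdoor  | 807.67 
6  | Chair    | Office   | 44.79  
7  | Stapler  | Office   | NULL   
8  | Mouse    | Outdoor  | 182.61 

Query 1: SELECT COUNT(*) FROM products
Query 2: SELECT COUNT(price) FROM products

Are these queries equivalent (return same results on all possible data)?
No, not equivalent

Query 1 returns: [(8,)]
Query 2 returns: [(7,)]

Reason: COUNT(*) includes NULLs, COUNT(column) excludes them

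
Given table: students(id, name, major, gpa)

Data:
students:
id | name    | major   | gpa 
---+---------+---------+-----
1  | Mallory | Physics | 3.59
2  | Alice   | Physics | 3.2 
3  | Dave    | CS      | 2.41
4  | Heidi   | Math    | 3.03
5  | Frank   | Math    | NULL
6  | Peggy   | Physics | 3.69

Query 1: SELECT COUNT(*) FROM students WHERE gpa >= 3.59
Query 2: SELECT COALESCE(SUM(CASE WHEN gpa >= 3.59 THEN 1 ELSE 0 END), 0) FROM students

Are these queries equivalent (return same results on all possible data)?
Yes, equivalent

Both queries return: [(2,)]

Reason: COUNT with WHERE vs conditional SUM (COALESCE handles empty-table NULL)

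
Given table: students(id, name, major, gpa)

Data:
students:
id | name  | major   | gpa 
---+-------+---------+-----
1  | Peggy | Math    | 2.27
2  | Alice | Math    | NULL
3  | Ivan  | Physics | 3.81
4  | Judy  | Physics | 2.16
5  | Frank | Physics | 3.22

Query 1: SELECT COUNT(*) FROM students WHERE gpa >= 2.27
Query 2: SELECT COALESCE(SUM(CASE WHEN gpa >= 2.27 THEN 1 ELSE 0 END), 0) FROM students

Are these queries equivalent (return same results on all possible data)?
Yes, equivalent

Both queries return: [(3,)]

Reason: COUNT with WHERE vs conditional SUM (COALESCE handles empty-table NULL)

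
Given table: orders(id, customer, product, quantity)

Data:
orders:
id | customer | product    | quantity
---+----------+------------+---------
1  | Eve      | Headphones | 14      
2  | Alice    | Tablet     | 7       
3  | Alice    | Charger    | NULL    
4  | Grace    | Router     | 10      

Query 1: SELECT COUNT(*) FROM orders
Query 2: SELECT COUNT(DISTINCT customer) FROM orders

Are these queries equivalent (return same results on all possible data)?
No, not equivalent

Query 1 returns: [(4,)]
Query 2 returns: [(3,)]

Reason: COUNT(*) counts rows, COUNT(DISTINCT customer) counts unique customers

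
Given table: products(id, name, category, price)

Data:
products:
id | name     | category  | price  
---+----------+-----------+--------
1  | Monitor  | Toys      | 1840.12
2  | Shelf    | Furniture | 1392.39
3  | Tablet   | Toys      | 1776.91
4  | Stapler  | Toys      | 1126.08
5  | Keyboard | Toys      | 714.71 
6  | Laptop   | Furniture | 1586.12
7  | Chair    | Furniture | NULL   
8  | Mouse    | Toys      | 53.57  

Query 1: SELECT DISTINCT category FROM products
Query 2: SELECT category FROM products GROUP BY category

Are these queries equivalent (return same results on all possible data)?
Yes, equivalent

Both queries return: [('Furniture',), ('Toys',)]

Reason: Both get unique categorys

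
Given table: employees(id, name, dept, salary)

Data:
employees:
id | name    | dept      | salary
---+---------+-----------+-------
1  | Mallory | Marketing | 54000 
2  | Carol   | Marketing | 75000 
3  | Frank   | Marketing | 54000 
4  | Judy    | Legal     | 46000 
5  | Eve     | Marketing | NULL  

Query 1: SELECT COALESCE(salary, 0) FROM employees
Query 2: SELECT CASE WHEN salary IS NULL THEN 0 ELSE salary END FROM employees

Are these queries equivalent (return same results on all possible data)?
Yes, equivalent

Both queries return: [(0,), (46000,), (54000,), (54000,), (75000,)]

Reason: COALESCE vs CASE for NULL handling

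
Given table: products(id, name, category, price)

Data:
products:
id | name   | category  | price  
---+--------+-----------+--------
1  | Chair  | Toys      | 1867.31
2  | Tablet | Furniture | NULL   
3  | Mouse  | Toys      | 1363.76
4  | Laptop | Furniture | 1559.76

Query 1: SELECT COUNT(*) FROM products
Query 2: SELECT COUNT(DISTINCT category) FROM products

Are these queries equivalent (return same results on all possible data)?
No, not equivalent

Query 1 returns: [(4,)]
Query 2 returns: [(2,)]

Reason: COUNT(*) counts rows, COUNT(DISTINCT category) counts unique categorys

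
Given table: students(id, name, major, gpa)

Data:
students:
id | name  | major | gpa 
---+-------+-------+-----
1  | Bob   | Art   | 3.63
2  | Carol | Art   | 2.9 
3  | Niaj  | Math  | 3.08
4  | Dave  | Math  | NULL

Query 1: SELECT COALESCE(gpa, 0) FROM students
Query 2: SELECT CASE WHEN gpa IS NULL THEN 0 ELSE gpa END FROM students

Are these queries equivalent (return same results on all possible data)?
Yes, equivalent

Both queries return: [(0,), (2.9,), (3.08,), (3.63,)]

Reason: COALESCE vs CASE for NULL handling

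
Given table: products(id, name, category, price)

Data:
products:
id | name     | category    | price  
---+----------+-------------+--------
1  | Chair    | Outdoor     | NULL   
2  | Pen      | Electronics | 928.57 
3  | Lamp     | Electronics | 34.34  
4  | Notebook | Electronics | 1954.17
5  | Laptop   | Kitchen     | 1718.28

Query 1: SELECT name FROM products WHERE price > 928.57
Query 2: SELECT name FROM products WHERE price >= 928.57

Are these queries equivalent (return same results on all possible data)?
No, not equivalent

Query 1 returns: [('Notebook',), ('Laptop',)]
Query 2 returns: [('Pen',), ('Notebook',), ('Laptop',)]

Reason: > vs >= gives different results when price = 928.57 exists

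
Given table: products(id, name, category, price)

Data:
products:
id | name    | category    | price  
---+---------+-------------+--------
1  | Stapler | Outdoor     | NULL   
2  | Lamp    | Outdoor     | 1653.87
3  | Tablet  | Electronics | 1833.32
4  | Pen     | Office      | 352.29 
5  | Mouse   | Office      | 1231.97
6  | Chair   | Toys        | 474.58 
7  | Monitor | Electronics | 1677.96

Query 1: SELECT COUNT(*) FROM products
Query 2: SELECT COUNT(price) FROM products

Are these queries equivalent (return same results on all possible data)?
No, not equivalent

Query 1 returns: [(7,)]
Query 2 returns: [(6,)]

Reason: COUNT(*) includes NULLs, COUNT(column) excludes them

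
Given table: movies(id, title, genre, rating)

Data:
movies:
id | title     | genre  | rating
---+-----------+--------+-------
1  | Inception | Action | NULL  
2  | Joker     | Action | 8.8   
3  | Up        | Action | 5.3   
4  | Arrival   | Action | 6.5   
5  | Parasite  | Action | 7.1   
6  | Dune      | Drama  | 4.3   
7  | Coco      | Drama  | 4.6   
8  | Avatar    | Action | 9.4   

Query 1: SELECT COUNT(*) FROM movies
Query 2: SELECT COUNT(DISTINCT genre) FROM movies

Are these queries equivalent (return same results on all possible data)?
No, not equivalent

Query 1 returns: [(8,)]
Query 2 returns: [(2,)]

Reason: COUNT(*) counts rows, COUNT(DISTINCT genre) counts unique genres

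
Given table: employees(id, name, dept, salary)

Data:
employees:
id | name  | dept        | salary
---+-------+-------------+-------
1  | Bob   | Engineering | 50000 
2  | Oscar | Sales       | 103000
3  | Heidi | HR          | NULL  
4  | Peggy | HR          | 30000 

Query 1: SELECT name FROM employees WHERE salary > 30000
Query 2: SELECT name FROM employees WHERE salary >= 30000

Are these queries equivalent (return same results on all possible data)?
No, not equivalent

Query 1 returns: [('Bob',), ('Oscar',)]
Query 2 returns: [('Bob',), ('Oscar',), ('Peggy',)]

Reason: > vs >= gives different results when salary = 30000 exists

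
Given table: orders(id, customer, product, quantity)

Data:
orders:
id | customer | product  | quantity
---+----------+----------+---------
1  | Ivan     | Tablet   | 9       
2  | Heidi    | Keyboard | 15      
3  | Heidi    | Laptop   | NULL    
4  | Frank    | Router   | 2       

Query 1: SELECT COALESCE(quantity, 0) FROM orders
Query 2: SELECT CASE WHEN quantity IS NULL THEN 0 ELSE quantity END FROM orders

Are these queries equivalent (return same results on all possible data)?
Yes, equivalent

Both queries return: [(0,), (2,), (9,), (15,)]

Reason: COALESCE vs CASE for NULL handling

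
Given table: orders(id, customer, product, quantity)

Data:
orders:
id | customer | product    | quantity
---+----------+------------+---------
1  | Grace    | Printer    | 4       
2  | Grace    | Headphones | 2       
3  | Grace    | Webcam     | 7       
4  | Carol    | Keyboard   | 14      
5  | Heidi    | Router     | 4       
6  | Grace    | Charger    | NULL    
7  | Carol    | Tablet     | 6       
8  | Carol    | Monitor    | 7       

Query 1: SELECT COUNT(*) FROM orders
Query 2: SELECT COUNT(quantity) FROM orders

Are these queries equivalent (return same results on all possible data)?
No, not equivalent

Query 1 returns: [(8,)]
Query 2 returns: [(7,)]

Reason: COUNT(*) includes NULLs, COUNT(column) excludes them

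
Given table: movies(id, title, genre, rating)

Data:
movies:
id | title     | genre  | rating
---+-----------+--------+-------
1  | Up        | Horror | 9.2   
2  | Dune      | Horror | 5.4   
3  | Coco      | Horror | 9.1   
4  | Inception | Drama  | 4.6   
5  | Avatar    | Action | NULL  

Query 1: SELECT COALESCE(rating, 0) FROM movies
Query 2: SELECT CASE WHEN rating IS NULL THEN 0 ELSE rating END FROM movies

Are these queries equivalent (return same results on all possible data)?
Yes, equivalent

Both queries return: [(0,), (4.6,), (5.4,), (9.1,), (9.2,)]

Reason: COALESCE vs CASE for NULL handling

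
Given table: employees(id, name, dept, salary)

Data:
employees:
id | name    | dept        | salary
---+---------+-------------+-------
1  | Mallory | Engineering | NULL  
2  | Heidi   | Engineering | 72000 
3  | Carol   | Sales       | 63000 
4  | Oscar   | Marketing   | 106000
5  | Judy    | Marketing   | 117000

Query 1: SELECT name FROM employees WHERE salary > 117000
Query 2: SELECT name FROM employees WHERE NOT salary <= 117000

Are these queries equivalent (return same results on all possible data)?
Yes, equivalent

Both queries return: []

Reason: Both filter salary > 117000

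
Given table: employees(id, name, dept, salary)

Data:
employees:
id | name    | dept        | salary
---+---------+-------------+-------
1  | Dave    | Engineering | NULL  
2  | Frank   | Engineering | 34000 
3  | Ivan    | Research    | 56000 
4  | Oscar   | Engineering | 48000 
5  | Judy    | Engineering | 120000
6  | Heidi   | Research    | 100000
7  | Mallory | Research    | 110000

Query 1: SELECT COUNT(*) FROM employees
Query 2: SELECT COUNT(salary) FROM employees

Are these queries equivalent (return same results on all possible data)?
No, not equivalent

Query 1 returns: [(7,)]
Query 2 returns: [(6,)]

Reason: COUNT(*) includes NULLs, COUNT(column) excludes them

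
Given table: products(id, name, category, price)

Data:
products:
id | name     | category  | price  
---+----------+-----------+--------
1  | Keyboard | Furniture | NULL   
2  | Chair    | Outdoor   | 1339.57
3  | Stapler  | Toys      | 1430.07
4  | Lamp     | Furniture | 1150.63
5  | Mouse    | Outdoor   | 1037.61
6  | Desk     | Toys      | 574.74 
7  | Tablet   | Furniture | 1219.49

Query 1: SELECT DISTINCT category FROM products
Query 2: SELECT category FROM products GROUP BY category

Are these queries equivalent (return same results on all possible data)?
Yes, equivalent

Both queries return: [('Furniture',), ('Outdoor',), ('Toys',)]

Reason: Both get unique categorys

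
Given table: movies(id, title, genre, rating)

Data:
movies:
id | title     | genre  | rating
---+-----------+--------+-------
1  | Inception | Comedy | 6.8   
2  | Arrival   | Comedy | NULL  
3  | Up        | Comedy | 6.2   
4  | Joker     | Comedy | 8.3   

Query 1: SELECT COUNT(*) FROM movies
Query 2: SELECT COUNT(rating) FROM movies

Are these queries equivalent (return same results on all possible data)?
No, not equivalent

Query 1 returns: [(4,)]
Query 2 returns: [(3,)]

Reason: COUNT(*) includes NULLs, COUNT(column) excludes them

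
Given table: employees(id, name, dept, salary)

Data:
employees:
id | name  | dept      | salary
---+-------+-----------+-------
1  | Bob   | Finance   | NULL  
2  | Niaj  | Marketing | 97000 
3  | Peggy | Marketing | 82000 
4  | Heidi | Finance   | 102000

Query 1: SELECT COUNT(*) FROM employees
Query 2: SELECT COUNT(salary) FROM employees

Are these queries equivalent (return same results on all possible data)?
No, not equivalent

Query 1 returns: [(4,)]
Query 2 returns: [(3,)]

Reason: COUNT(*) includes NULLs, COUNT(column) excludes them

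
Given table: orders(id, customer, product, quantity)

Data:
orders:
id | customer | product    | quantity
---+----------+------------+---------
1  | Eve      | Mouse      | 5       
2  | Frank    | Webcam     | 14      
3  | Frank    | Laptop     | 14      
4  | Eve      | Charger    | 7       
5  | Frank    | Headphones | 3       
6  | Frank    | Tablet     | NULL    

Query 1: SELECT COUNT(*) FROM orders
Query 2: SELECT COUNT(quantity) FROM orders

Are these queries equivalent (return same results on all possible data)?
No, not equivalent

Query 1 returns: [(6,)]
Query 2 returns: [(5,)]

Reason: COUNT(*) includes NULLs, COUNT(column) excludes them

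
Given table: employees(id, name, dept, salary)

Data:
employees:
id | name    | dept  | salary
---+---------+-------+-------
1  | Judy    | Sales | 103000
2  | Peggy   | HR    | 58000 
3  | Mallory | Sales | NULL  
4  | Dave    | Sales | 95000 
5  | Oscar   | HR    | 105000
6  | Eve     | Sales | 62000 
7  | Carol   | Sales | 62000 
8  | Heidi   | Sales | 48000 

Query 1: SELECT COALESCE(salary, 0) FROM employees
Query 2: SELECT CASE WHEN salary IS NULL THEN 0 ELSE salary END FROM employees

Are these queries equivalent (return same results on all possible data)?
Yes, equivalent

Both queries return: [(0,), (48000,), (58000,), (62000,), (62000,), (95000,), (103000,), (105000,)]

Reason: COALESCE vs CASE for NULL handling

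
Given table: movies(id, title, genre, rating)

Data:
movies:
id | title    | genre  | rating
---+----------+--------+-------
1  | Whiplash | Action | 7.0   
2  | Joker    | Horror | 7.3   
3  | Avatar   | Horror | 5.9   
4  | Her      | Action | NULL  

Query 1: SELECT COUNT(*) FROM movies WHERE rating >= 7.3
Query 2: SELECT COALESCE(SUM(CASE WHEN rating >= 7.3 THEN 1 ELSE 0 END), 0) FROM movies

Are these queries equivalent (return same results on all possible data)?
Yes, equivalent

Both queries return: [(1,)]

Reason: COUNT with WHERE vs conditional SUM (COALESCE handles empty-table NULL)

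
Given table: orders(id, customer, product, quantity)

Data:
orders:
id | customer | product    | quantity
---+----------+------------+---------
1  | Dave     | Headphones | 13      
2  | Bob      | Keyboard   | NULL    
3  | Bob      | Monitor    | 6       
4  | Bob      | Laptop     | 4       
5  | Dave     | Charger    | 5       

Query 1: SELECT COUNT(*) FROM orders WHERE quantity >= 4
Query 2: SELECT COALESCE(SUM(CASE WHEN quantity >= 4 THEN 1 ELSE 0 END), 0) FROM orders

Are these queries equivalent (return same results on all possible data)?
Yes, equivalent

Both queries return: [(4,)]

Reason: COUNT with WHERE vs conditional SUM (COALESCE handles empty-table NULL)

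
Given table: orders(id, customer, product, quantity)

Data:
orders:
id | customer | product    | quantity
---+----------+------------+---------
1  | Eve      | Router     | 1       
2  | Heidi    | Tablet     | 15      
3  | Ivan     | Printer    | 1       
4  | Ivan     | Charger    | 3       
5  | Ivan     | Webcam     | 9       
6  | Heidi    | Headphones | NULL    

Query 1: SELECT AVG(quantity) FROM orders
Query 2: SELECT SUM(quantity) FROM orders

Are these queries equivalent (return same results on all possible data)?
No, not equivalent

Query 1 returns: [(5.8,)]
Query 2 returns: [(29,)]

Reason: AVG vs SUM give different aggregate values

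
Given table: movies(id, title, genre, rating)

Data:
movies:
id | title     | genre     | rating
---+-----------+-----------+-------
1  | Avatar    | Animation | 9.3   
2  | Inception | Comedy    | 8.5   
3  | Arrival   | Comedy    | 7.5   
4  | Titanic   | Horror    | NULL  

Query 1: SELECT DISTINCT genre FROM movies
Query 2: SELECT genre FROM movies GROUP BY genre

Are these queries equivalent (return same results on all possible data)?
Yes, equivalent

Both queries return: [('Animation',), ('Comedy',), ('Horror',)]

Reason: Both get unique genres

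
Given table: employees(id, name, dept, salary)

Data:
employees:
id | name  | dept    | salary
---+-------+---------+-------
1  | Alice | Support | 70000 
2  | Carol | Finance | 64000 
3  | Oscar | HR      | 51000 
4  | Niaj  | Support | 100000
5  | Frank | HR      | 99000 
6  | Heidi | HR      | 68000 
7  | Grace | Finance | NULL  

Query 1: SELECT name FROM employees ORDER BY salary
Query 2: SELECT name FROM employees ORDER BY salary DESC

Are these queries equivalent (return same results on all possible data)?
No, not equivalent

Query 1 returns: [('Grace',), ('Oscar',), ('Carol',), ('Heidi',), ('Alice',), ('Frank',), ('Niaj',)]
Query 2 returns: [('Niaj',), ('Frank',), ('Alice',), ('Heidi',), ('Carol',), ('Oscar',), ('Grace',)]

Reason: ASC vs DESC gives opposite ordering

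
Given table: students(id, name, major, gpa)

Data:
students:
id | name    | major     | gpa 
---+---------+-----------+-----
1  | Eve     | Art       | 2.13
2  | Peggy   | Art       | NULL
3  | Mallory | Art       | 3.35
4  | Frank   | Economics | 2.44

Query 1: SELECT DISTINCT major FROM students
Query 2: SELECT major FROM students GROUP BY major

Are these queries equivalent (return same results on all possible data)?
Yes, equivalent

Both queries return: [('Art',), ('Economics',)]

Reason: Both get unique majors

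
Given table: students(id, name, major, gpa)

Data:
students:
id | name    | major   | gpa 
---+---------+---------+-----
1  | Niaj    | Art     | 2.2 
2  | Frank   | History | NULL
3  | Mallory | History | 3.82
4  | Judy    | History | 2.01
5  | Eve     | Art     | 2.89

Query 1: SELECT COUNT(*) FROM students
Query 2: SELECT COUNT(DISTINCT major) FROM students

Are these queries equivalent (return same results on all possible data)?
No, not equivalent

Query 1 returns: [(5,)]
Query 2 returns: [(2,)]

Reason: COUNT(*) counts rows, COUNT(DISTINCT major) counts unique majors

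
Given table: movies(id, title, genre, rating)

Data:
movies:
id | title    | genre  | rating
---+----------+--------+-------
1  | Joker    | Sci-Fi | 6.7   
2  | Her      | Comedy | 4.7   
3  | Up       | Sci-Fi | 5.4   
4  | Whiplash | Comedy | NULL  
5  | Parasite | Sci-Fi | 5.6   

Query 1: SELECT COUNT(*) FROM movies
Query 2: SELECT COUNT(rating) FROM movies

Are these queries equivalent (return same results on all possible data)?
No, not equivalent

Query 1 returns: [(5,)]
Query 2 returns: [(4,)]

Reason: COUNT(*) includes NULLs, COUNT(column) excludes them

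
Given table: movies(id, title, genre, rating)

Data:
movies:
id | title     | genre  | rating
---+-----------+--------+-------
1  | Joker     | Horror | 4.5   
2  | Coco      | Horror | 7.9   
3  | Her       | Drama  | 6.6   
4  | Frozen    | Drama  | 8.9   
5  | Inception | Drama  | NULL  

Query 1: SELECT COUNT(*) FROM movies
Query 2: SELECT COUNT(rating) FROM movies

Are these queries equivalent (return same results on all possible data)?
No, not equivalent

Query 1 returns: [(5,)]
Query 2 returns: [(4,)]

Reason: COUNT(*) includes NULLs, COUNT(column) excludes them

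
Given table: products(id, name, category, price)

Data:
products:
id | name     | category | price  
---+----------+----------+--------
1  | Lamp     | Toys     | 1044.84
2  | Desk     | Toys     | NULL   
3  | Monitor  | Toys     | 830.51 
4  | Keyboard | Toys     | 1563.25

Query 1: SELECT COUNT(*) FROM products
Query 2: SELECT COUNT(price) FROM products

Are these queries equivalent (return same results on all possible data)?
No, not equivalent

Query 1 returns: [(4,)]
Query 2 returns: [(3,)]

Reason: COUNT(*) includes NULLs, COUNT(column) excludes them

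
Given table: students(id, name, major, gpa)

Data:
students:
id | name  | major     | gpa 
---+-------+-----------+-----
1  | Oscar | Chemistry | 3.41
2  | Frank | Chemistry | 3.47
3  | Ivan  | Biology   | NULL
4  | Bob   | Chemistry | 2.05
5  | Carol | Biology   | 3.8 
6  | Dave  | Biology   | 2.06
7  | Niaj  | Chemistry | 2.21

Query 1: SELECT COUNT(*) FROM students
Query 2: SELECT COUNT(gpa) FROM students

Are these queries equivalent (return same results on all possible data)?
No, not equivalent

Query 1 returns: [(7,)]
Query 2 returns: [(6,)]

Reason: COUNT(*) includes NULLs, COUNT(column) excludes them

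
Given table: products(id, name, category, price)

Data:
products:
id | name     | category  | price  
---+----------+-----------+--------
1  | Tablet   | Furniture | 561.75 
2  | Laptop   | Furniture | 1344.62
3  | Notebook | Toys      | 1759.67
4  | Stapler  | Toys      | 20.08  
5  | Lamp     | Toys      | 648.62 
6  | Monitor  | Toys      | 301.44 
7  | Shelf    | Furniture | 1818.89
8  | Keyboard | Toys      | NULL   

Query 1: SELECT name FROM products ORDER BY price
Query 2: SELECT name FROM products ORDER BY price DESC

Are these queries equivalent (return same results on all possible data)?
No, not equivalent

Query 1 returns: [('Keyboard',), ('Stapler',), ('Monitor',), ('Tablet',), ('Lamp',), ('Laptop',), ('Notebook',), ('Shelf',)]
Query 2 returns: [('Shelf',), ('Notebook',), ('Laptop',), ('Lamp',), ('Tablet',), ('Monitor',), ('Stapler',), ('Keyboard',)]

Reason: ASC vs DESC gives opposite ordering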